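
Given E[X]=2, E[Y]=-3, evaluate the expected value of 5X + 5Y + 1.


E[5X + 5Y + 1] = 5*E[X] + 5*E[Y] + 1
= (5)*(2) + (5)*(-3) + (1)
= 10 - 15 + 1 = -4

-4


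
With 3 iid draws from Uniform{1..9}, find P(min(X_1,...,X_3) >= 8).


P(min >= 8) = P(all X_i >= 8) = (P(X_1 >= 8))^3
= (2/9)^3 = 8/729

8/729


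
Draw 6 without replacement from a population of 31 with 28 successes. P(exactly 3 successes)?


P(X=3) = C(28,3)*C(3,3) / C(31,6)
= 3276*1 / 736281
= 3276/736281 = 4/899

4/899


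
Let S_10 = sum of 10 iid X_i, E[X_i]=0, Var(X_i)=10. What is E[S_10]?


E[S_n] = n*E[X_1] = 10*0 = 0

0


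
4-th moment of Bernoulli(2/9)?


For Bernoulli: X in {0,1}
E[X^4] = 0^4*(1-2/9) + 1^4*2/9 = 2/9

2/9


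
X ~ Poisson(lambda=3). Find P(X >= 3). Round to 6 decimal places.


P(X>=3) = 1 - P(X<=2) = 1 - (e^(-3)*3^0/0! + e^(-3)*3^1/1! + e^(-3)*3^2/2!)
≈ 1 - (0.0497870684 + 0.1493612051 + 0.2240418077)
= 1 - 0.4231900812 = 0.5768099188
≈ 0.576810

0.576810


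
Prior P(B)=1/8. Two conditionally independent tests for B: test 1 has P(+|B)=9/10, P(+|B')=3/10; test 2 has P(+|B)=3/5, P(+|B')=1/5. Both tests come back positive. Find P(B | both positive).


After test 1: P(+) = 9/10*1/8 + 3/10*7/8 = 3/8
P(B|+) = (9/80)/(3/8) = 3/10
After test 2 (use post1 as new prior): P(+) = 3/5*3/10 + 1/5*7/10 = 8/25
P(B|+,+) = (9/50)/(8/25) = 9/16

9/16


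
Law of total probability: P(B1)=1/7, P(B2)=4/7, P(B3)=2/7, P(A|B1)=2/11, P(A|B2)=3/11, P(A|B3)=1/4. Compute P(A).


P(A) = P(A|B1)P(B1) + P(A|B2)P(B2) + P(A|B3)P(B3)
= 2/11*1/7 + 3/11*4/7 + 1/4*2/7
= 2/77 + 12/77 + 1/14 = 39/154

39/154


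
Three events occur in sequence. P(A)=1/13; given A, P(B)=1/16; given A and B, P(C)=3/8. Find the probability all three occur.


P(A∩B∩C) = P(A) * P(B|A) * P(C|A∩B)
= 1/13 * 1/16 * 3/8
= 1/208 * 3/8 = 3/1664

3/1664


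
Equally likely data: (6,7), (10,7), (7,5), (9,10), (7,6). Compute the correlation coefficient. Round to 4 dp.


Cov(X,Y) = 1.2000, Var(X) = 2.1600, Var(Y) = 2.8000
rho = Cov/(sqrt(VarX)*sqrt(VarY)) = 0.4880

0.4880


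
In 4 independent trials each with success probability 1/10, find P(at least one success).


P(at least one) = 1 - P(none)
P(none) = (1 - 1/10)^4 = (9/10)^4 = 6561/10000
P(at least one) = 1 - 6561/10000 = 3439/10000

3439/10000


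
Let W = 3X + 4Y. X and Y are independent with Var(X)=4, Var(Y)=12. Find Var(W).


Independence => Cov(X,Y)=0
Var(3X + 4Y) = 3^2*Var(X) + 4^2*Var(Y)
= 9*4 + 16*12 = 228

228


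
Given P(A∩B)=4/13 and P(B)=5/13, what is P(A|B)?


P(A|B) = P(A∩B)/P(B) = (8/26)/(10/26) = 8/10 = 4/5

4/5


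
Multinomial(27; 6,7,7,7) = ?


27! = 10888869450418352160768000000
Denominator: 6!=720 * 7!=5040 * 7!=5040 * 7!=5040
Coefficient = 10888869450418352160768000000 / 92177326080000 = 118129586889600

118129586889600


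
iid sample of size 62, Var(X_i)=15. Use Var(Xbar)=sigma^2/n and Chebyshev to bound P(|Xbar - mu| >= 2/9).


Var(Xbar) = Var(X)/n = 15/62
Chebyshev: P(|Xbar-mu| >= 2/9) <= Var(Xbar)/(2/9)^2 = (15/62)/(4/81) = 1215/248
Bound exceeds 1, so trivial bound: 1

1


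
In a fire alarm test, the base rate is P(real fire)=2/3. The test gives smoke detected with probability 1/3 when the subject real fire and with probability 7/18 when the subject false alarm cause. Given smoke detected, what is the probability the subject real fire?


P(A) = P(A|B)P(B) + P(A|B')P(B') = 1/3*2/3 + 7/18*1/3 = 19/54
P(B|A) = P(A|B)P(B)/P(A) = (2/9)/(19/54) = 12/19

12/19


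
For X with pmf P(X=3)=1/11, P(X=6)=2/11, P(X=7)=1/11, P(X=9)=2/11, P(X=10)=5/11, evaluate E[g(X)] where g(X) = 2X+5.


E[2X+5] = sum(g(x)*P(x))
= 11*1/11 + 17*2/11 + 19*1/11 + 23*2/11 + 25*5/11
= 235/11

235/11


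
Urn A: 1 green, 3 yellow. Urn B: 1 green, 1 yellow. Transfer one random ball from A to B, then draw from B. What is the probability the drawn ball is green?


P(transfer green) = 1/4; P(transfer yellow) = 3/4
If green transferred: Urn II has 2 green of 3, so P(green|green moved) = 2/3
If yellow transferred: Urn II has 1 green of 3, so P(green|yellow moved) = 1/3
By total probability: P(green) = 1/4*2/3 + 3/4*1/3 = 5/12

5/12


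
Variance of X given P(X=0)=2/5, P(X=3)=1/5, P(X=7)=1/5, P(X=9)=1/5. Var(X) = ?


E[X] = 19/5, E[X^2] = 139/5
Var(X) = E[X^2] - (E[X])^2 = 139/5 - (19/5)^2 = 334/25

334/25


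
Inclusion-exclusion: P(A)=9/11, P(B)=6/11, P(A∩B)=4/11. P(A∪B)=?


P(A∪B) = P(A) + P(B) - P(A∩B)
= 9/11 + 6/11 - 4/11 = 1

1


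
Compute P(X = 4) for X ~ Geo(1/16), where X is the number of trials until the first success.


P(X=4) = (1-p)^3 * p = (15/16)^3 * 1/16
= 3375/4096 * 1/16 = 3375/65536

3375/65536


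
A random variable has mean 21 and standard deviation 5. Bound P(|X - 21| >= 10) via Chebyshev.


k = 10/5 = 2
Chebyshev: P(|X-mu| >= k*sigma) <= 1/k^2 = 1/2^2 = 1/4

1/4


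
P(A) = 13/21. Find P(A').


P(A') = 1 - P(A) = 1 - 13/21 = 8/21

8/21


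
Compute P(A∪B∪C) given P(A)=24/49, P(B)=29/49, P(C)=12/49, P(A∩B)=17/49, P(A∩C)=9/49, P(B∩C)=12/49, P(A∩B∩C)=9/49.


P(A∪B∪C) = P(A)+P(B)+P(C) - P(AB)-P(AC)-P(BC) + P(ABC)
= 24/49+29/49+12/49 - 17/49-9/49-12/49 + 9/49
= 36/49

36/49


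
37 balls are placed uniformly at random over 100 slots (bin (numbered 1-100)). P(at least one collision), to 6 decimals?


P(all different) = prod((100-i)/100 for i=0..36) = 0.000471
P(at least one match) = 1 - 0.000471 = 0.999529

0.999529


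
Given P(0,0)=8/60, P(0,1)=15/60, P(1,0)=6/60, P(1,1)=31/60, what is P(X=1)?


P(X=1) = P(1,0)+P(1,1) = 6/60 + 31/60 = 37/60

37/60


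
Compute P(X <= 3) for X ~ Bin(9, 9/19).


P(X<=3) = P(X=0) + P(X=1) + P(X=2) + P(X=3)
= 1000000000/322687697779 + 8100000000/322687697779 + 29160000000/322687697779 + 61236000000/322687697779
= 99496000000/322687697779

99496000000/322687697779


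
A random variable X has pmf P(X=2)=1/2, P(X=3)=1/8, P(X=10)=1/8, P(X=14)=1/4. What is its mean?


E[X] = sum(x * P(x))
= 2*1/2 + 3*1/8 + 10*1/8 + 14*1/4
= 49/8

49/8


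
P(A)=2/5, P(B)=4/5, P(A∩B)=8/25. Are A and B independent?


P(A)*P(B) = 2/5*4/5 = 8/25
P(A∩B) = 8/25, which equals P(A)P(B), so independent

Yes, A and B are independent


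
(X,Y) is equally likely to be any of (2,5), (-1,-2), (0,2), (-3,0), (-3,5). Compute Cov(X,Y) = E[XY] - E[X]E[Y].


E[X]=-1, E[Y]=2, E[XY]=-3/5
Cov(X,Y) = E[XY] - E[X]E[Y] = -3/5 + 1*2 = 7/5

7/5


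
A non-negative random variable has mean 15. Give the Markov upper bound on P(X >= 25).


Markov: P(X >= a) <= E[X]/a
P(X >= 25) <= 15/25 = 3/5

3/5


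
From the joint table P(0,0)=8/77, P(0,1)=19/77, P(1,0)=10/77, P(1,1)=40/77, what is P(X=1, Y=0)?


Read from table: P(X=1, Y=0) = 10/77

10/77


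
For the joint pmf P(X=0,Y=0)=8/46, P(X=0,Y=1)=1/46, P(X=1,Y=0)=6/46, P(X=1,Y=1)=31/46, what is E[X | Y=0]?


P(Y=0) = 14/46
E[X|Y=0] = (0*8 + 1*6)/14 = 6/14 = 3/7

3/7


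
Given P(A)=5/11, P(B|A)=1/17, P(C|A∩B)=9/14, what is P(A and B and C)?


P(A∩B∩C) = P(A) * P(B|A) * P(C|A∩B)
= 5/11 * 1/17 * 9/14
= 5/187 * 9/14 = 45/2618

45/2618


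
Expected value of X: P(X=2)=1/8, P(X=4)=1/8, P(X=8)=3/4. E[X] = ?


E[X] = sum(x * P(x))
= 2*1/8 + 4*1/8 + 8*3/4
= 27/4

27/4


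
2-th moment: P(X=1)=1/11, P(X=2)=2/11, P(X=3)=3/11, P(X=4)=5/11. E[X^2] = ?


E[X^2] = sum(x^2 * P(x))
= 1*1/11 + 4*2/11 + 9*3/11 + 16*5/11
= 116/11

116/11


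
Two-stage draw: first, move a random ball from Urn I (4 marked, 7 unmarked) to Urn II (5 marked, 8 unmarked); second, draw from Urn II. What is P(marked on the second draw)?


P(transfer marked) = 4/11; P(transfer unmarked) = 7/11
If marked transferred: Urn II has 6 marked of 14, so P(marked|marked moved) = 3/7
If unmarked transferred: Urn II has 5 marked of 14, so P(marked|unmarked moved) = 5/14
By total probability: P(marked) = 4/11*3/7 + 7/11*5/14 = 59/154

59/154


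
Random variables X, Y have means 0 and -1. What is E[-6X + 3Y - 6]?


E[-6X + 3Y - 6] = -6*E[X] + 3*E[Y] - 6
= (-6)*(0) + (3)*(-1) + (-6)
= 0 - 3 - 6 = -9

-9


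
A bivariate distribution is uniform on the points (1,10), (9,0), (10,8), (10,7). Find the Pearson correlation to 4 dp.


Cov(X,Y) = -6.8750, Var(X) = 14.2500, Var(Y) = 14.1875
rho = Cov/(sqrt(VarX)*sqrt(VarY)) = -0.4835

-0.4835


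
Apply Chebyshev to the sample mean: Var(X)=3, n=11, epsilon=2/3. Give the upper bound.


Var(Xbar) = Var(X)/n = 3/11
Chebyshev: P(|Xbar-mu| >= 2/3) <= Var(Xbar)/(2/3)^2 = (3/11)/(4/9) = 27/44

27/44


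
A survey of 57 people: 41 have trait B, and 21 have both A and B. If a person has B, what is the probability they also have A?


P(A|B) = P(A∩B)/P(B) = (21/57)/(41/57) = 21/41

21/41


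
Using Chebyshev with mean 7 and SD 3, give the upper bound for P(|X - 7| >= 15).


k = 15/3 = 5
Chebyshev: P(|X-mu| >= k*sigma) <= 1/k^2 = 1/5^2 = 1/25

1/25


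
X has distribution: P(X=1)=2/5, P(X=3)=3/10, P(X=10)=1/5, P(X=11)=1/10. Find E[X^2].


E[X^2] = sum(g(x)*P(x))
= 1*2/5 + 9*3/10 + 100*1/5 + 121*1/10
= 176/5

176/5


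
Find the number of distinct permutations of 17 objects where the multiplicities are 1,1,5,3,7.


17! = 355687428096000
Denominator: 1!=1 * 1!=1 * 5!=120 * 3!=6 * 7!=5040
Coefficient = 355687428096000 / 3628800 = 98017920

98017920


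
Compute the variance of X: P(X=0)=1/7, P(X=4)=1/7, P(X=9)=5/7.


E[X] = 7, E[X^2] = 421/7
Var(X) = E[X^2] - (E[X])^2 = 421/7 - (7)^2 = 78/7

78/7


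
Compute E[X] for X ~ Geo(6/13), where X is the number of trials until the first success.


For geometric (trials until first success), E[X] = 1/p = 1/(6/13) = 13/6

13/6


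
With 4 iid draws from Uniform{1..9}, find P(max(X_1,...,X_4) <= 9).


P(max <= 9) = P(all X_i <= 9) = (P(X_1 <= 9))^4
= (9/9)^4 = 1^4 = 1

1


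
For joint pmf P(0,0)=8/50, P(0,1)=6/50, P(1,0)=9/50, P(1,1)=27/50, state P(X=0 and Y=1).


Read from table: P(X=0, Y=1) = 6/50 = 3/25

3/25


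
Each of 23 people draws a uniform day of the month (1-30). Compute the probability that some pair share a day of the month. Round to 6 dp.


P(all different) = prod((30-i)/30 for i=0..22) = 0.000006
P(at least one match) = 1 - 0.000006 = 0.999994

0.999994


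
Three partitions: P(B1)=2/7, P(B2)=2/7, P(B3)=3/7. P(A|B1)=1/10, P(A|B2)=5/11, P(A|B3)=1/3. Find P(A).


P(A) = P(A|B1)P(B1) + P(A|B2)P(B2) + P(A|B3)P(B3)
= 1/10*2/7 + 5/11*2/7 + 1/3*3/7
= 1/35 + 10/77 + 1/7 = 116/385

116/385


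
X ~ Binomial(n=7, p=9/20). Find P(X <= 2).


P(X<=2) = P(X=0) + P(X=1) + P(X=2)
= 19487171/1280000000 + 111608343/1280000000 + 273947751/1280000000
= 81008653/256000000

81008653/256000000


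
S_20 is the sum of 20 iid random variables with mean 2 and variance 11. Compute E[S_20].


E[S_n] = n*E[X_1] = 20*2 = 40

40


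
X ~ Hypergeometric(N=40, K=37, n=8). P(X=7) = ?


P(X=7) = C(37,7)*C(3,1) / C(40,8)
= 10295472*3 / 76904685
= 30886416/76904685 = 496/1235

496/1235


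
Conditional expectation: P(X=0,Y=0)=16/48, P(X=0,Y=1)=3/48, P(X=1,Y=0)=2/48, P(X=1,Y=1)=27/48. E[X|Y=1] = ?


P(Y=1) = 30/48
E[X|Y=1] = (0*3 + 1*27)/30 = 27/30 = 9/10

9/10


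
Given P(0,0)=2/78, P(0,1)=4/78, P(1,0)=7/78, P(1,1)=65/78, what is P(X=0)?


P(X=0) = P(0,0)+P(0,1) = 2/78 + 4/78 = 6/78 = 1/13

1/13


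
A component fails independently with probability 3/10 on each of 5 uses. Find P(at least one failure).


P(at least one) = 1 - P(none)
P(none) = (1 - 3/10)^5 = (7/10)^5 = 16807/100000
P(at least one) = 1 - 16807/100000 = 83193/100000

83193/100000


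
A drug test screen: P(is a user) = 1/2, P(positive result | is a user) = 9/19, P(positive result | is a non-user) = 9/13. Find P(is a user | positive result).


P(A) = P(A|B)P(B) + P(A|B')P(B') = 9/19*1/2 + 9/13*1/2 = 144/247
P(B|A) = P(A|B)P(B)/P(A) = (9/38)/(144/247) = 13/32

13/32


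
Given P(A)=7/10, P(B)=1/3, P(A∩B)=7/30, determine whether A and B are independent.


P(A)*P(B) = 7/10*1/3 = 7/30
P(A∩B) = 7/30, which equals P(A)P(B), so independent

Yes, A and B are independent


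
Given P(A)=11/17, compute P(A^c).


P(A') = 1 - P(A) = 1 - 11/17 = 6/17

6/17


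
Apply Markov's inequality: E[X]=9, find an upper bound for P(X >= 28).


Markov: P(X >= a) <= E[X]/a
P(X >= 28) <= 9/28

9/28


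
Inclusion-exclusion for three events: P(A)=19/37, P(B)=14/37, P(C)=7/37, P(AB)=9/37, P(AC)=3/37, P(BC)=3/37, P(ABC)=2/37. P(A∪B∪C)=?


P(A∪B∪C) = P(A)+P(B)+P(C) - P(AB)-P(AC)-P(BC) + P(ABC)
= 19/37+14/37+7/37 - 9/37-3/37-3/37 + 2/37
= 27/37

27/37


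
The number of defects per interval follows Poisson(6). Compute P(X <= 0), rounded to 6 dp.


P(X<=0) = e^(-6)*6^0/0!
≈ 0.0024787522
≈ 0.002479

0.002479


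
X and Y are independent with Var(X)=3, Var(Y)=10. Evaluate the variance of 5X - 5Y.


Independence => Cov(X,Y)=0
Var(5X - 5Y) = 5^2*Var(X) + (-5)^2*Var(Y)
= 25*3 + 25*10 = 325

325


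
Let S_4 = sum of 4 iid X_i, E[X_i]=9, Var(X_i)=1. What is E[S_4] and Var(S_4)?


E[S_n] = n*mu = 4*9 = 36
Var(S_n) = n*sigma^2 = 4*1 = 4

E[S_4]=36, Var(S_4)=4


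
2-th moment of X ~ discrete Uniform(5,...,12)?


E[X^2] = (1/8) * sum(x^2 for x=5..12)
= 620/8 = 155/2

155/2


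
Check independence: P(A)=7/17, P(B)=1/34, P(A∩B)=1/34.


P(A)*P(B) = 7/17*1/34 = 7/578
P(A∩B) = 1/34 != 7/578, so not independent

No, A and B are not independent


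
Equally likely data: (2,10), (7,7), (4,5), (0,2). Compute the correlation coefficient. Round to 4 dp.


Cov(X,Y) = 2.7500, Var(X) = 6.6875, Var(Y) = 8.5000
rho = Cov/(sqrt(VarX)*sqrt(VarY)) = 0.3647

0.3647


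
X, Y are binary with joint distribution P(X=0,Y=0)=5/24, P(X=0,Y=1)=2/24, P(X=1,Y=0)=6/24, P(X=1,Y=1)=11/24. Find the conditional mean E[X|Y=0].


P(Y=0) = 11/24
E[X|Y=0] = (0*5 + 1*6)/11 = 6/11

6/11


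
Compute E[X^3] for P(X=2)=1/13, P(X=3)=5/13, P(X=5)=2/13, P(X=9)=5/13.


E[X^3] = sum(g(x)*P(x))
= 8*1/13 + 27*5/13 + 125*2/13 + 729*5/13
= 4038/13

4038/13


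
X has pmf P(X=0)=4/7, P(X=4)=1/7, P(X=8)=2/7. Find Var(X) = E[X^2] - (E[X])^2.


E[X] = 20/7, E[X^2] = 144/7
Var(X) = E[X^2] - (E[X])^2 = 144/7 - (20/7)^2 = 608/49

608/49


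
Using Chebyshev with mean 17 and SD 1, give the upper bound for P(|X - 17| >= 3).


k = 3/1 = 3
Chebyshev: P(|X-mu| >= k*sigma) <= 1/k^2 = 1/3^2 = 1/9

1/9


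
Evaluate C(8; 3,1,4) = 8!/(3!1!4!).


8! = 40320
Denominator: 3!=6 * 1!=1 * 4!=24
Coefficient = 40320 / 144 = 280

280


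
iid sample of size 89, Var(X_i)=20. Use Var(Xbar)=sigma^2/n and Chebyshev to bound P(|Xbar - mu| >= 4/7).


Var(Xbar) = Var(X)/n = 20/89
Chebyshev: P(|Xbar-mu| >= 4/7) <= Var(Xbar)/(4/7)^2 = (20/89)/(16/49) = 245/356

245/356


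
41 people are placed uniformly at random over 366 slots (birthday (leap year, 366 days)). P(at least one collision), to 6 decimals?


P(all different) = prod((366-i)/366 for i=0..40) = 0.097493
P(at least one match) = 1 - 0.097493 = 0.902507

0.902507


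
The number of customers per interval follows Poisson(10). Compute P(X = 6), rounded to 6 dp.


P(X=6) = e^(-10) * 10^6 / 6!
≈ 0.00004539992976 * 1000000 / 720
≈ 0.063055

0.063055


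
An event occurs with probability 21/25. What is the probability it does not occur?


P(A') = 1 - P(A) = 1 - 21/25 = 4/25

4/25


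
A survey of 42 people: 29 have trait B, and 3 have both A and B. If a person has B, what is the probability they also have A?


P(A|B) = P(A∩B)/P(B) = (3/42)/(29/42) = 3/29

3/29


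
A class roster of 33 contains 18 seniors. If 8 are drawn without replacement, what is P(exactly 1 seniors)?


P(X=1) = C(18,1)*C(15,7) / C(33,8)
= 18*6435 / 13884156
= 115830/13884156 = 15/1798

15/1798


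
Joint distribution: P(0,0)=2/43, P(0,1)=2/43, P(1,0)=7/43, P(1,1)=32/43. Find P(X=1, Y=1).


Read from table: P(X=1, Y=1) = 32/43

32/43


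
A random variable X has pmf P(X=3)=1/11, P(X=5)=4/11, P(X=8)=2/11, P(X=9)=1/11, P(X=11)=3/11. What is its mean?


E[X] = sum(x * P(x))
= 3*1/11 + 5*4/11 + 8*2/11 + 9*1/11 + 11*3/11
= 81/11

81/11


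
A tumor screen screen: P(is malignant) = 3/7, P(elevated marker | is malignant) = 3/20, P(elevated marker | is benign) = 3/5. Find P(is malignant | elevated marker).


P(A) = P(A|B)P(B) + P(A|B')P(B') = 3/20*3/7 + 3/5*4/7 = 57/140
P(B|A) = P(A|B)P(B)/P(A) = (9/140)/(57/140) = 3/19

3/19


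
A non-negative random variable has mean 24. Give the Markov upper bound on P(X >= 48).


Markov: P(X >= a) <= E[X]/a
P(X >= 48) <= 24/48 = 1/2

1/2


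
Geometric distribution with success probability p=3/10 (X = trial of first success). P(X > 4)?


P(X > 4) = P(first 4 trials all fail) = (1-p)^4 = (7/10)^4 = 2401/10000

2401/10000


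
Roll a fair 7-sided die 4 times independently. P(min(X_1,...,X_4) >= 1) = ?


P(min >= 1) = P(all X_i >= 1) = (P(X_1 >= 1))^4
= (7/7)^4 = 1^4 = 1

1


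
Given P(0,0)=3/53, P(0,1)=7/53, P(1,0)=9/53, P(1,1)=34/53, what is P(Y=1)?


P(Y=1) = P(0,1)+P(1,1) = 7/53 + 34/53 = 41/53

41/53


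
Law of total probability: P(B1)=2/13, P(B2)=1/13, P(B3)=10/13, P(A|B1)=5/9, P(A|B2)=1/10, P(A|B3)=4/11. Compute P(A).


P(A) = P(A|B1)P(B1) + P(A|B2)P(B2) + P(A|B3)P(B3)
= 5/9*2/13 + 1/10*1/13 + 4/11*10/13
= 10/117 + 1/130 + 40/143 = 4799/12870

4799/12870


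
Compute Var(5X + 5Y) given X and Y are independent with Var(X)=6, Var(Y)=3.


Independence => Cov(X,Y)=0
Var(5X + 5Y) = 5^2*Var(X) + 5^2*Var(Y)
= 25*6 + 25*3 = 225

225


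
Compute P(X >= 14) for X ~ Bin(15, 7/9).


P(X>=14) = P(X=14) + P(X=15)
= 6782230728490/68630377364883 + 4747561509943/205891132094649
= 25094253695413/205891132094649

25094253695413/205891132094649


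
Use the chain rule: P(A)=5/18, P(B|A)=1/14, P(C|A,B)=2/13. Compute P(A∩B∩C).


P(A∩B∩C) = P(A) * P(B|A) * P(C|A∩B)
= 5/18 * 1/14 * 2/13
= 5/252 * 2/13 = 5/1638

5/1638


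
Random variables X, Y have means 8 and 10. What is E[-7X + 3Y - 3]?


E[-7X + 3Y - 3] = -7*E[X] + 3*E[Y] - 3
= (-7)*(8) + (3)*(10) + (-3)
= -56 + 30 - 3 = -29

-29


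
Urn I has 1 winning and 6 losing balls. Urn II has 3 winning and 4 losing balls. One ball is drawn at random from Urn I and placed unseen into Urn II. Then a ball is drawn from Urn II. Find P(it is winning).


P(transfer winning) = 1/7; P(transfer losing) = 6/7
If winning transferred: Urn II has 4 winning of 8, so P(winning|winning moved) = 1/2
If losing transferred: Urn II has 3 winning of 8, so P(winning|losing moved) = 3/8
By total probability: P(winning) = 1/7*1/2 + 6/7*3/8 = 11/28

11/28


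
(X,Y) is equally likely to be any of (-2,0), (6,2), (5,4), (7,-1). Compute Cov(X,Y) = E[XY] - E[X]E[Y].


E[X]=4, E[Y]=5/4, E[XY]=25/4
Cov(X,Y) = E[XY] - E[X]E[Y] = 25/4 - 4*5/4 = 5/4

5/4


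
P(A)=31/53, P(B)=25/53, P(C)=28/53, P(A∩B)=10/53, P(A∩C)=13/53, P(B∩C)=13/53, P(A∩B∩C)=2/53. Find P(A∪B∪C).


P(A∪B∪C) = P(A)+P(B)+P(C) - P(AB)-P(AC)-P(BC) + P(ABC)
= 31/53+25/53+28/53 - 10/53-13/53-13/53 + 2/53
= 50/53

50/53


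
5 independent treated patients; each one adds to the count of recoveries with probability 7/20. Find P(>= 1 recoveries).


P(at least one) = 1 - P(none)
P(none) = (1 - 7/20)^5 = (13/20)^5 = 371293/3200000
P(at least one) = 1 - 371293/3200000 = 2828707/3200000

2828707/3200000


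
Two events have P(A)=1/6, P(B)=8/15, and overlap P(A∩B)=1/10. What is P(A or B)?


P(A∪B) = P(A) + P(B) - P(A∩B)
= 1/6 + 8/15 - 1/10 = 3/5

3/5


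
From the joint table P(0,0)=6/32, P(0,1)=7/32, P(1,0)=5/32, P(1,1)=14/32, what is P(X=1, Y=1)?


Read from table: P(X=1, Y=1) = 14/32 = 7/16

7/16


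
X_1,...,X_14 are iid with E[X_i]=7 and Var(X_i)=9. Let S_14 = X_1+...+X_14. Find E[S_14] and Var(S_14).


E[S_n] = n*mu = 14*7 = 98
Var(S_n) = n*sigma^2 = 14*9 = 126

E[S_14]=98, Var(S_14)=126


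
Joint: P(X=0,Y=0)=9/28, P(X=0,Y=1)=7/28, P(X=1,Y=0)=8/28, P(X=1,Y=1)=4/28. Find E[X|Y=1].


P(Y=1) = 11/28
E[X|Y=1] = (0*7 + 1*4)/11 = 4/11

4/11


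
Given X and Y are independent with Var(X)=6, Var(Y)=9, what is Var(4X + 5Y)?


Independence => Cov(X,Y)=0
Var(4X + 5Y) = 4^2*Var(X) + 5^2*Var(Y)
= 16*6 + 25*9 = 321

321


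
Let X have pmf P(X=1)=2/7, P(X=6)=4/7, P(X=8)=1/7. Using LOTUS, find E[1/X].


E[1/X] = sum(g(x)*P(x))
= 1*2/7 + 1/6*4/7 + 1/8*1/7
= 67/168

67/168


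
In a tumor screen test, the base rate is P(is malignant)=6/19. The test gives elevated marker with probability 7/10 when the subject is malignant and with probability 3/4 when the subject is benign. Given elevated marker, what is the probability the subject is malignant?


P(A) = P(A|B)P(B) + P(A|B')P(B') = 7/10*6/19 + 3/4*13/19 = 279/380
P(B|A) = P(A|B)P(B)/P(A) = (21/95)/(279/380) = 28/93

28/93


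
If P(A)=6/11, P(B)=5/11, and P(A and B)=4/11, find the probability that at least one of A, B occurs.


P(A∪B) = P(A) + P(B) - P(A∩B)
= 6/11 + 5/11 - 4/11 = 7/11

7/11


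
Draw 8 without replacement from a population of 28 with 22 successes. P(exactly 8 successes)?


P(X=8) = C(22,8)*C(6,0) / C(28,8)
= 319770*1 / 3108105
= 319770/3108105 = 646/6279

646/6279


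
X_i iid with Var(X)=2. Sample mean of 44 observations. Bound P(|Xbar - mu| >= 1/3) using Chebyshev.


Var(Xbar) = Var(X)/n = 2/44
Chebyshev: P(|Xbar-mu| >= 1/3) <= Var(Xbar)/(1/3)^2 = (1/22)/(1/9) = 9/22

9/22


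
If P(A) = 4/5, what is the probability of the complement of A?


P(A') = 1 - P(A) = 1 - 4/5 = 1/5

1/5


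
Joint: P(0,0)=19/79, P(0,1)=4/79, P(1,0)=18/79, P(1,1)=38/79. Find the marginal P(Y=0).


P(Y=0) = P(0,0)+P(1,0) = 19/79 + 18/79 = 37/79

37/79


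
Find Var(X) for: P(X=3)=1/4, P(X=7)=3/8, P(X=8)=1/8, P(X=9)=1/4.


E[X] = 53/8, E[X^2] = 391/8
Var(X) = E[X^2] - (E[X])^2 = 391/8 - (53/8)^2 = 319/64

319/64


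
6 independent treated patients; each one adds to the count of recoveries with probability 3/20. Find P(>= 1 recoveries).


P(at least one) = 1 - P(none)
P(none) = (1 - 3/20)^6 = (17/20)^6 = 24137569/64000000
P(at least one) = 1 - 24137569/64000000 = 39862431/64000000

39862431/64000000


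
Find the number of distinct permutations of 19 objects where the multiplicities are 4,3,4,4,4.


19! = 121645100408832000
Denominator: 4!=24 * 3!=6 * 4!=24 * 4!=24 * 4!=24
Coefficient = 121645100408832000 / 1990656 = 61108047000

61108047000


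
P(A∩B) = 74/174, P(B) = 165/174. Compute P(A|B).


P(A|B) = P(A∩B)/P(B) = (74/174)/(165/174) = 74/165

74/165


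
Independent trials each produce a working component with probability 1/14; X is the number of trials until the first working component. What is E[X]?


For geometric (trials until first success), E[X] = 1/p = 1/(1/14) = 14

14


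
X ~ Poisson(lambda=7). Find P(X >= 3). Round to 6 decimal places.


P(X>=3) = 1 - P(X<=2) = 1 - (e^(-7)*7^0/0! + e^(-7)*7^1/1! + e^(-7)*7^2/2!)
≈ 1 - (0.0009118820 + 0.0063831738 + 0.0223411082)
= 1 - 0.0296361640 = 0.9703638360
≈ 0.970364

0.970364


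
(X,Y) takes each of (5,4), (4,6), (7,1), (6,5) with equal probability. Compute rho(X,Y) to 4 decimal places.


Cov(X,Y) = -1.7500, Var(X) = 1.2500, Var(Y) = 3.5000
rho = Cov/(sqrt(VarX)*sqrt(VarY)) = -0.8367

-0.8367


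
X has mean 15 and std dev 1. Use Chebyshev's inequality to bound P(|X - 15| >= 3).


k = 3/1 = 3
Chebyshev: P(|X-mu| >= k*sigma) <= 1/k^2 = 1/3^2 = 1/9

1/9


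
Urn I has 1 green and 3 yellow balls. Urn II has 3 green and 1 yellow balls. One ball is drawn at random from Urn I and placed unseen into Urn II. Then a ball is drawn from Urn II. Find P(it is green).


P(transfer green) = 1/4; P(transfer yellow) = 3/4
If green transferred: Urn II has 4 green of 5, so P(green|green moved) = 4/5
If yellow transferred: Urn II has 3 green of 5, so P(green|yellow moved) = 3/5
By total probability: P(green) = 1/4*4/5 + 3/4*3/5 = 13/20

13/20


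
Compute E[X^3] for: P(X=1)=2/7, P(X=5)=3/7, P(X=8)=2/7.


E[X^3] = sum(x^3 * P(x))
= 1*2/7 + 125*3/7 + 512*2/7
= 1401/7

1401/7


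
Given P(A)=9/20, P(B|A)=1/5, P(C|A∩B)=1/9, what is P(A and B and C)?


P(A∩B∩C) = P(A) * P(B|A) * P(C|A∩B)
= 9/20 * 1/5 * 1/9
= 9/100 * 1/9 = 1/100

1/100


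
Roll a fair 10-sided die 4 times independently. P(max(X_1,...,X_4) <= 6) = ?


P(max <= 6) = P(all X_i <= 6) = (P(X_1 <= 6))^4
= (6/10)^4 = (3/5)^4 = 81/625

81/625


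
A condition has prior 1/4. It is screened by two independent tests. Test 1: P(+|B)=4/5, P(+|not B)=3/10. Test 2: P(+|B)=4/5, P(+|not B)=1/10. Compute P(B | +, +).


After test 1: P(+) = 4/5*1/4 + 3/10*3/4 = 17/40
P(B|+) = (1/5)/(17/40) = 8/17
After test 2 (use post1 as new prior): P(+) = 4/5*8/17 + 1/10*9/17 = 73/170
P(B|+,+) = (32/85)/(73/170) = 64/73

64/73


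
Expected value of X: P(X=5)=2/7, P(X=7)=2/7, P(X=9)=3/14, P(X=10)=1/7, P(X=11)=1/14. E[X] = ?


E[X] = sum(x * P(x))
= 5*2/7 + 7*2/7 + 9*3/14 + 10*1/7 + 11*1/14
= 53/7

53/7


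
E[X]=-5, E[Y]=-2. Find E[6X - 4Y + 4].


E[6X - 4Y + 4] = 6*E[X] - 4*E[Y] + 4
= (6)*(-5) + (-4)*(-2) + (4)
= -30 + 8 + 4 = -18

-18


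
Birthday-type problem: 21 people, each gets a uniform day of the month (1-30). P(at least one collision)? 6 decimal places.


P(all different) = prod((30-i)/30 for i=0..20) = 0.000070
P(at least one match) = 1 - 0.000070 = 0.999930

0.999930


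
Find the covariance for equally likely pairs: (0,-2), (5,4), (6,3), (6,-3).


E[X]=17/4, E[Y]=1/2, E[XY]=5
Cov(X,Y) = E[XY] - E[X]E[Y] = 5 - 17/4*1/2 = 23/8

23/8


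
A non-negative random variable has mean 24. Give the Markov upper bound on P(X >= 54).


Markov: P(X >= a) <= E[X]/a
P(X >= 54) <= 24/54 = 4/9

4/9


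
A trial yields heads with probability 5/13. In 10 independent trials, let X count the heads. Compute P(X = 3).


P(X=3) = C(10,3) * p^3 * (1-p)^7
= 120 * 125/2197 * 2097152/62748517
= 31457280000/137858491849

31457280000/137858491849


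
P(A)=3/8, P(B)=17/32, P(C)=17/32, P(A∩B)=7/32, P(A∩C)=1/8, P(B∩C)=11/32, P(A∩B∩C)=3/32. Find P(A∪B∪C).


P(A∪B∪C) = P(A)+P(B)+P(C) - P(AB)-P(AC)-P(BC) + P(ABC)
= 3/8+17/32+17/32 - 7/32-1/8-11/32 + 3/32
= 27/32

27/32


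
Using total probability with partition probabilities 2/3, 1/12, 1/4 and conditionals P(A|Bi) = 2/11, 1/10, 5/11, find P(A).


P(A) = P(A|B1)P(B1) + P(A|B2)P(B2) + P(A|B3)P(B3)
= 2/11*2/3 + 1/10*1/12 + 5/11*1/4
= 4/33 + 1/120 + 5/44 = 107/440

107/440


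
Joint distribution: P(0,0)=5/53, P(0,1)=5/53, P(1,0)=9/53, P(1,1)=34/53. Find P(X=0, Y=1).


Read from table: P(X=0, Y=1) = 5/53

5/53


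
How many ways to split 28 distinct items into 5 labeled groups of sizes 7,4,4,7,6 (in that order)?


28! = 304888344611713860501504000000
Denominator: 7!=5040 * 4!=24 * 4!=24 * 7!=5040 * 6!=720
Coefficient = 304888344611713860501504000000 / 10534551552000 = 28941748787952000

28941748787952000


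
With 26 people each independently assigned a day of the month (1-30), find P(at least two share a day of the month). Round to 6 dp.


P(all different) = prod((30-i)/30 for i=0..25) = 0.000000
P(at least one match) = 1 - 0.000000 = 1.000000

1.000000


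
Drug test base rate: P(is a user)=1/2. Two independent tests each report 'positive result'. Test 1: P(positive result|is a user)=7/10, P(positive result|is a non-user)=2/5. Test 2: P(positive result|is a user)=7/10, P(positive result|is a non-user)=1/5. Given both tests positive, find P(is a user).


After test 1: P(+) = 7/10*1/2 + 2/5*1/2 = 11/20
P(B|+) = (7/20)/(11/20) = 7/11
After test 2 (use post1 as new prior): P(+) = 7/10*7/11 + 1/5*4/11 = 57/110
P(B|+,+) = (49/110)/(57/110) = 49/57

49/57


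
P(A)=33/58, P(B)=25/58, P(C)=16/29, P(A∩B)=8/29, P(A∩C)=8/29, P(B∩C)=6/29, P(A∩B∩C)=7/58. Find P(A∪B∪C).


P(A∪B∪C) = P(A)+P(B)+P(C) - P(AB)-P(AC)-P(BC) + P(ABC)
= 33/58+25/58+16/29 - 8/29-8/29-6/29 + 7/58
= 53/58

53/58


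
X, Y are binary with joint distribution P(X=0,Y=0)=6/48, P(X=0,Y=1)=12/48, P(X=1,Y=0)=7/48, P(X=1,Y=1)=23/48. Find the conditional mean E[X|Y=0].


P(Y=0) = 13/48
E[X|Y=0] = (0*6 + 1*7)/13 = 7/13

7/13


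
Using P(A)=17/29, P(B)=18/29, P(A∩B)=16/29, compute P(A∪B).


P(A∪B) = P(A) + P(B) - P(A∩B)
= 17/29 + 18/29 - 16/29 = 19/29

19/29


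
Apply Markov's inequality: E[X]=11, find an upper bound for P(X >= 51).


Markov: P(X >= a) <= E[X]/a
P(X >= 51) <= 11/51

11/51


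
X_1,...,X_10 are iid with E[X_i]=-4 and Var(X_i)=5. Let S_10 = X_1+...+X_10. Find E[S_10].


E[S_n] = n*E[X_1] = 10*-4 = -40

-40


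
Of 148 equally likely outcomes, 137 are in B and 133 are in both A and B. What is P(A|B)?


P(A|B) = P(A∩B)/P(B) = (133/148)/(137/148) = 133/137

133/137


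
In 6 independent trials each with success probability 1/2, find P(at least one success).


P(at least one) = 1 - P(none)
P(none) = (1 - 1/2)^6 = (1/2)^6 = 1/64
P(at least one) = 1 - 1/64 = 63/64

63/64


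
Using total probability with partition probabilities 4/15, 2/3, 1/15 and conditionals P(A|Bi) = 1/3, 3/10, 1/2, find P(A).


P(A) = P(A|B1)P(B1) + P(A|B2)P(B2) + P(A|B3)P(B3)
= 1/3*4/15 + 3/10*2/3 + 1/2*1/15
= 4/45 + 1/5 + 1/30 = 29/90

29/90


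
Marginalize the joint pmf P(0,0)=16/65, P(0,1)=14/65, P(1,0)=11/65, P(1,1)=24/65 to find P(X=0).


P(X=0) = P(0,0)+P(0,1) = 16/65 + 14/65 = 30/65 = 6/13

6/13


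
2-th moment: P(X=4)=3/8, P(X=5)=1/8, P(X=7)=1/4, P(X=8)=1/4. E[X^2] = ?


E[X^2] = sum(x^2 * P(x))
= 16*3/8 + 25*1/8 + 49*1/4 + 64*1/4
= 299/8

299/8


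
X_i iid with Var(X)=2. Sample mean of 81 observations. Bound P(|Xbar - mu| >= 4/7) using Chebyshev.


Var(Xbar) = Var(X)/n = 2/81
Chebyshev: P(|Xbar-mu| >= 4/7) <= Var(Xbar)/(4/7)^2 = (2/81)/(16/49) = 49/648

49/648


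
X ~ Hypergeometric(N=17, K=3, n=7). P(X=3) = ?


P(X=3) = C(3,3)*C(14,4) / C(17,7)
= 1*1001 / 19448
= 1001/19448 = 7/136

7/136


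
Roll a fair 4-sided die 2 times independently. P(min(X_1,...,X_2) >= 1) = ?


P(min >= 1) = P(all X_i >= 1) = (P(X_1 >= 1))^2
= (4/4)^2 = 1^2 = 1

1


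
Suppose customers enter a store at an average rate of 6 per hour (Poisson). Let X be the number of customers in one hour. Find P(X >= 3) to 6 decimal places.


P(X>=3) = 1 - P(X<=2) = 1 - (e^(-6)*6^0/0! + e^(-6)*6^1/1! + e^(-6)*6^2/2!)
≈ 1 - (0.0024787522 + 0.0148725131 + 0.0446175392)
= 1 - 0.0619688045 = 0.9380311955
≈ 0.938031

0.938031


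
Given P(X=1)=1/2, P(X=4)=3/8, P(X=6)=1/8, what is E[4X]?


E[4X] = sum(g(x)*P(x))
= 4*1/2 + 16*3/8 + 24*1/8
= 11

11


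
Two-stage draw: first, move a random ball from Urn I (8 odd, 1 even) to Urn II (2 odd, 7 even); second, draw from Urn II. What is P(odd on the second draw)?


P(transfer odd) = 8/9; P(transfer even) = 1/9
If odd transferred: Urn II has 3 odd of 10, so P(odd|odd moved) = 3/10
If even transferred: Urn II has 2 odd of 10, so P(odd|even moved) = 1/5
By total probability: P(odd) = 8/9*3/10 + 1/9*1/5 = 13/45

13/45


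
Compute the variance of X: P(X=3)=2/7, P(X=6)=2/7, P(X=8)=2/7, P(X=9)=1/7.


E[X] = 43/7, E[X^2] = 299/7
Var(X) = E[X^2] - (E[X])^2 = 299/7 - (43/7)^2 = 244/49

244/49


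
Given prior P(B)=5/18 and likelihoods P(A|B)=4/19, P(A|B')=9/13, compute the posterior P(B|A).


P(A) = P(A|B)P(B) + P(A|B')P(B') = 4/19*5/18 + 9/13*13/18 = 191/342
P(B|A) = P(A|B)P(B)/P(A) = (10/171)/(191/342) = 20/191

20/191


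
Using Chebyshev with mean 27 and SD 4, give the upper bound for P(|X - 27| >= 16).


k = 16/4 = 4
Chebyshev: P(|X-mu| >= k*sigma) <= 1/k^2 = 1/4^2 = 1/16

1/16


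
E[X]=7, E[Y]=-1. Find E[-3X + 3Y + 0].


E[-3X + 3Y + 0] = -3*E[X] + 3*E[Y] + 0
= (-3)*(7) + (3)*(-1) + (0)
= -21 - 3 + 0 = -24

-24


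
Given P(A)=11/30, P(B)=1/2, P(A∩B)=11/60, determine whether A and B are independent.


P(A)*P(B) = 11/30*1/2 = 11/60
P(A∩B) = 11/60, which equals P(A)P(B), so independent

Yes, A and B are independent


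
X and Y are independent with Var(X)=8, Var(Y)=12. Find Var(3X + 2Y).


Independence => Cov(X,Y)=0
Var(3X + 2Y) = 3^2*Var(X) + 2^2*Var(Y)
= 9*8 + 4*12 = 120

120


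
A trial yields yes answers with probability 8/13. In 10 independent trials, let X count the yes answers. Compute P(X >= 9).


P(X>=9) = P(X=9) + P(X=10)
= 6710886400/137858491849 + 1073741824/137858491849
= 7784628224/137858491849

7784628224/137858491849


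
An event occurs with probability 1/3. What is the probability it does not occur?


P(A') = 1 - P(A) = 1 - 1/3 = 2/3

2/3


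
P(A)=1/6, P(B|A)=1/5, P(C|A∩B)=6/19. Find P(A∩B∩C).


P(A∩B∩C) = P(A) * P(B|A) * P(C|A∩B)
= 1/6 * 1/5 * 6/19
= 1/30 * 6/19 = 1/95

1/95


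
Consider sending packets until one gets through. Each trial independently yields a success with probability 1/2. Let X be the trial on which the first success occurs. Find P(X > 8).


P(X > 8) = P(first 8 trials all fail) = (1-p)^8 = (1/2)^8 = 1/256

1/256


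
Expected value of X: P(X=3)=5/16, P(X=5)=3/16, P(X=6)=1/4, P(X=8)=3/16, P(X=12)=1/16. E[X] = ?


E[X] = sum(x * P(x))
= 3*5/16 + 5*3/16 + 6*1/4 + 8*3/16 + 12*1/16
= 45/8

45/8


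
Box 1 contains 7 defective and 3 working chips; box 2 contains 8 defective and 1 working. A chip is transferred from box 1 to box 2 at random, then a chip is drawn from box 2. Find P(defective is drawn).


P(transfer defective) = 7/10; P(transfer working) = 3/10
If defective transferred: Urn II has 9 defective of 10, so P(defective|defective moved) = 9/10
If working transferred: Urn II has 8 defective of 10, so P(defective|working moved) = 4/5
By total probability: P(defective) = 7/10*9/10 + 3/10*4/5 = 87/100

87/100


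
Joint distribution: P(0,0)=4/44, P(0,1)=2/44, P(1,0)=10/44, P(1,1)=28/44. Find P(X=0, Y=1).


Read from table: P(X=0, Y=1) = 2/44 = 1/22

1/22


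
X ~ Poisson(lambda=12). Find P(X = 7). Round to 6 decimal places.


P(X=7) = e^(-12) * 12^7 / 7!
≈ 0.000006144212353 * 35831808 / 5040
≈ 0.043682

0.043682


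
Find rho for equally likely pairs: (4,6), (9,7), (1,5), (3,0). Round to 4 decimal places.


Cov(X,Y) = 3.8750, Var(X) = 8.6875, Var(Y) = 7.2500
rho = Cov/(sqrt(VarX)*sqrt(VarY)) = 0.4883

0.4883


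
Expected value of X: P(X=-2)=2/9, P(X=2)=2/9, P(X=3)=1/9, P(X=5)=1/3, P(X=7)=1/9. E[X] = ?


E[X] = sum(x * P(x))
= -2*2/9 + 2*2/9 + 3*1/9 + 5*1/3 + 7*1/9
= 25/9

25/9


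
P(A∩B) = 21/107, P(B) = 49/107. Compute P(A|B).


P(A|B) = P(A∩B)/P(B) = (21/107)/(49/107) = 21/49 = 3/7

3/7


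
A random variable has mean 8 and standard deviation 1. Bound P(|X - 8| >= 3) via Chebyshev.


k = 3/1 = 3
Chebyshev: P(|X-mu| >= k*sigma) <= 1/k^2 = 1/3^2 = 1/9

1/9


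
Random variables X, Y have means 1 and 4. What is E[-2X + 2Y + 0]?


E[-2X + 2Y + 0] = -2*E[X] + 2*E[Y] + 0
= (-2)*(1) + (2)*(4) + (0)
= -2 + 8 + 0 = 6

6


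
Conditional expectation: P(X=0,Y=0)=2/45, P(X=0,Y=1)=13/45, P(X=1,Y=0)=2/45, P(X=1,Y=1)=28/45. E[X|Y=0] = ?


P(Y=0) = 4/45
E[X|Y=0] = (0*2 + 1*2)/4 = 2/4 = 1/2

1/2


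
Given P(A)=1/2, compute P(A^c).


P(A') = 1 - P(A) = 1 - 1/2 = 1/2

1/2


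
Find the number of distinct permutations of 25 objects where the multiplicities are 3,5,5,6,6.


25! = 15511210043330985984000000
Denominator: 3!=6 * 5!=120 * 5!=120 * 6!=720 * 6!=720
Coefficient = 15511210043330985984000000 / 44789760000 = 346311523958400

346311523958400


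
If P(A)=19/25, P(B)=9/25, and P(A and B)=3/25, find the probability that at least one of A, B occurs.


P(A∪B) = P(A) + P(B) - P(A∩B)
= 19/25 + 9/25 - 3/25 = 1

1


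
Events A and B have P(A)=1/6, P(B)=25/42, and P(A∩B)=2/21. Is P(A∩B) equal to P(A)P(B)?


P(A)*P(B) = 1/6*25/42 = 25/252
P(A∩B) = 2/21 != 25/252, so not independent

No, A and B are not independent


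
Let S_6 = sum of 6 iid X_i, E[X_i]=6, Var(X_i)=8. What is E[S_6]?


E[S_n] = n*E[X_1] = 6*6 = 36

36


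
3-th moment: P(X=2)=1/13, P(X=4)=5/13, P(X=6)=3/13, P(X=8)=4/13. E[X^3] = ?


E[X^3] = sum(x^3 * P(x))
= 8*1/13 + 64*5/13 + 216*3/13 + 512*4/13
= 3024/13

3024/13


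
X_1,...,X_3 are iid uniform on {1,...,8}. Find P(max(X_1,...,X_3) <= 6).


P(max <= 6) = P(all X_i <= 6) = (P(X_1 <= 6))^3
= (6/8)^3 = (3/4)^3 = 27/64

27/64


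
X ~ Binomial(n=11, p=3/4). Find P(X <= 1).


P(X<=1) = P(X=0) + P(X=1)
= 1/4194304 + 33/4194304
= 17/2097152

17/2097152


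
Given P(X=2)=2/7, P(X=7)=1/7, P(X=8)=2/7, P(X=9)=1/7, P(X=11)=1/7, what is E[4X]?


E[4X] = sum(g(x)*P(x))
= 8*2/7 + 28*1/7 + 32*2/7 + 36*1/7 + 44*1/7
= 188/7

188/7


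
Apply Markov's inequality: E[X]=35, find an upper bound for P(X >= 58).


Markov: P(X >= a) <= E[X]/a
P(X >= 58) <= 35/58

35/58


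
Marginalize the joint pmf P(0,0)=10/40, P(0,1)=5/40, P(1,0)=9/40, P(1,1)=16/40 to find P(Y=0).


P(Y=0) = P(0,0)+P(1,0) = 10/40 + 9/40 = 19/40

19/40


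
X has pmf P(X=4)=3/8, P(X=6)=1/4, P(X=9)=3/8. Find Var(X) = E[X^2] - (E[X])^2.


E[X] = 51/8, E[X^2] = 363/8
Var(X) = E[X^2] - (E[X])^2 = 363/8 - (51/8)^2 = 303/64

303/64


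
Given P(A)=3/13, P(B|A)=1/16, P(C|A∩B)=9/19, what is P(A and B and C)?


P(A∩B∩C) = P(A) * P(B|A) * P(C|A∩B)
= 3/13 * 1/16 * 9/19
= 3/208 * 9/19 = 27/3952

27/3952


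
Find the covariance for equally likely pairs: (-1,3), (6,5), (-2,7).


E[X]=1, E[Y]=5, E[XY]=13/3
Cov(X,Y) = E[XY] - E[X]E[Y] = 13/3 - 1*5 = -2/3

-2/3


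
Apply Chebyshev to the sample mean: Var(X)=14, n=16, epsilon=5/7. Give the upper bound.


Var(Xbar) = Var(X)/n = 14/16
Chebyshev: P(|Xbar-mu| >= 5/7) <= Var(Xbar)/(5/7)^2 = (7/8)/(25/49) = 343/200
Bound exceeds 1, so trivial bound: 1

1


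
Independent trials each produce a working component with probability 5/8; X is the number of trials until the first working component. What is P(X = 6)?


P(X=6) = (1-p)^5 * p = (3/8)^5 * 5/8
= 243/32768 * 5/8 = 1215/262144

1215/262144


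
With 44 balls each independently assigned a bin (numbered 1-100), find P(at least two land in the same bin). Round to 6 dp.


P(all different) = prod((100-i)/100 for i=0..43) = 0.000013
P(at least one match) = 1 - 0.000013 = 0.999987

0.999987


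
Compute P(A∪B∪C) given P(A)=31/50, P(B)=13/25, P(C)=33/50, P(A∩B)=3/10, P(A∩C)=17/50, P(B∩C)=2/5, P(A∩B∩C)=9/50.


P(A∪B∪C) = P(A)+P(B)+P(C) - P(AB)-P(AC)-P(BC) + P(ABC)
= 31/50+13/25+33/50 - 3/10-17/50-2/5 + 9/50
= 47/50

47/50


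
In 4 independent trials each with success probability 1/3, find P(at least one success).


P(at least one) = 1 - P(none)
P(none) = (1 - 1/3)^4 = (2/3)^4 = 16/81
P(at least one) = 1 - 16/81 = 65/81

65/81


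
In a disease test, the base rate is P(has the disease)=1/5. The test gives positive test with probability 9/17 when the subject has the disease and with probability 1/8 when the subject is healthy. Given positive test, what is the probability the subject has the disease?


P(A) = P(A|B)P(B) + P(A|B')P(B') = 9/17*1/5 + 1/8*4/5 = 7/34
P(B|A) = P(A|B)P(B)/P(A) = (9/85)/(7/34) = 18/35

18/35


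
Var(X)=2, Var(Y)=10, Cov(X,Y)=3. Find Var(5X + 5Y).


Var(5X + 5Y) = 5^2*Var(X) + 5^2*Var(Y) + 2*5*5*Cov(X,Y)
= 25*2 + 25*10 + 50*3
= 50 + 250 + 150 = 450

450


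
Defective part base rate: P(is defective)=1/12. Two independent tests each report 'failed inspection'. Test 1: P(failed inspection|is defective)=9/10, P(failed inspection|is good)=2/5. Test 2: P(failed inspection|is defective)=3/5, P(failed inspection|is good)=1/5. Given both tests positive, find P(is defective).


After test 1: P(+) = 9/10*1/12 + 2/5*11/12 = 53/120
P(B|+) = (3/40)/(53/120) = 9/53
After test 2 (use post1 as new prior): P(+) = 3/5*9/53 + 1/5*44/53 = 71/265
P(B|+,+) = (27/265)/(71/265) = 27/71

27/71


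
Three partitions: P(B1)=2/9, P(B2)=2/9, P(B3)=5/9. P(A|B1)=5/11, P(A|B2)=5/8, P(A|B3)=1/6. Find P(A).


P(A) = P(A|B1)P(B1) + P(A|B2)P(B2) + P(A|B3)P(B3)
= 5/11*2/9 + 5/8*2/9 + 1/6*5/9
= 10/99 + 5/36 + 5/54 = 395/1188

395/1188
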